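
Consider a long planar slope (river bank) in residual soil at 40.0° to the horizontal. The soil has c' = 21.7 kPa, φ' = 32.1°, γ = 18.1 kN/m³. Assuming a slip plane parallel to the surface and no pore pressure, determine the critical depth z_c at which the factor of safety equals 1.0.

Setting FS = 1.00 in FS = [c' + γz cos²β tanφ'] / [γz sinβ cosβ] and solving for z:
z = c' / [γ cosβ (FS·sinβ − cosβ·tanφ')]
  = 21.7 / [18.1·cos40.0°·(1.00·sin40.0° − cos40.0°·tan32.1°)]
  = 21.7 / [18.1·0.7660·(1.00·0.6428 − 0.7660·0.6273)]
  = 21.7 / 2.2496 = 9.646 m

z_c = 9.65 m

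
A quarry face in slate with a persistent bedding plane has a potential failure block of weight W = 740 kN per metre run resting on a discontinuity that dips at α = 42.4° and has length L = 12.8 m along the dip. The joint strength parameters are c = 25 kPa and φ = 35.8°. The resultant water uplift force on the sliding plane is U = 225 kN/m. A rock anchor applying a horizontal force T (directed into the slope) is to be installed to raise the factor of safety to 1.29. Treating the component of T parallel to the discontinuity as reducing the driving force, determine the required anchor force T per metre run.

T = 64 kN/m

Resolving forces along and normal to the sliding plane, with the horizontal anchor force T adding T·sinα to the effective normal force and T·cosα acting up the plane against the driving force:
FS = [cL + (W cosα − U + T sinα) tanφ] / [W sinα − T cosα]
Without the anchor: N' = 321.5 kN/m, driving T_d = 499.0 kN/m, resisting R = 25·12.8 + 321.5·tan35.8° = 551.8 kN/m, FS = 1.11.
Setting FS = 1.29 and solving for T:
1.29·(499.0 − T cos42.4°) = 551.8 + T sin42.4°·tan35.8°
T·(sin42.4°·tan35.8° + 1.29·cos42.4°) = 1.29·499.0 − 551.8
T·(0.6743·0.7212 + 1.29·0.7385) = 643.7 − 551.8 = 91.8
T·1.4389 = 91.8
T = 63.8 kN/m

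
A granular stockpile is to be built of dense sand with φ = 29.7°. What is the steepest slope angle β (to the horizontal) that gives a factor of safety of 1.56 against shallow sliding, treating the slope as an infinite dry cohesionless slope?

β = 20.1°

For an infinite dry cohesionless slope FS = tanφ/tanβ, so tanβ = tanφ / FS.
tanβ = tan29.7° / 1.56 = 0.5704 / 1.56 = 0.3656
β = arctan(0.3656) = 20.08°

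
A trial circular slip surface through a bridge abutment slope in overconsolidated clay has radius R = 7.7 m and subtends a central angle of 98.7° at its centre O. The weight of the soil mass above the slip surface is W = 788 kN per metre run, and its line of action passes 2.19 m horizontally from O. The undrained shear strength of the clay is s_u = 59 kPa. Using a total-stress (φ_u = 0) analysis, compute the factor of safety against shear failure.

Taking moments about the centre O, the resisting moment is provided by the undrained shear strength acting along the arc:
Arc length L_a = R·θ = 7.7·(98.7°·π/180) = 7.7·1.7226 = 13.26 m
M_R = s_u·L_a·R = 59·13.26·7.7 = 6026.0 kN·m/m
M_D = W·d = 788·2.19 = 1725.7 kN·m/m
FS = M_R / M_D = 6026.0 / 1725.7 = 3.492

FS = 3.49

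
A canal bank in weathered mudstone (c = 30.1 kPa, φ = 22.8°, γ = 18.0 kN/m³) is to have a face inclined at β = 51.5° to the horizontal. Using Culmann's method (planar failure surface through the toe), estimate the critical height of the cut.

Culmann's analysis gives the critical failure plane at α_cr = (β + φ)/2 = (51.5 + 22.8)/2 = 37.1°, and the critical height
H_c = (4c/γ) · sinβ cosφ / [1 − cos(β − φ)]
    = (4·30.1/18.0) · sin51.5°·cos22.8° / [1 − cos(28.7°)]
    = 6.689 · 0.7826·0.9219 / [1 − 0.8771]
    = 6.689 · 0.7215 / 0.1229
    = 39.28 m

H_c = 39.28 m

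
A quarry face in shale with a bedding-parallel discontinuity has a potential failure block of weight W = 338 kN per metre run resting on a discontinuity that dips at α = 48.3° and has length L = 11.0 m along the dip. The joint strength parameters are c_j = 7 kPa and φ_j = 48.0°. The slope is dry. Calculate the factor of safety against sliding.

FS = 1.29

Resolving the block weight along and normal to the plane and applying the Mohr–Coulomb strength on the joint:
N' = W cosα = 338·cos48.3° = 224.8 kN/m
Driving force T = W sinα = 338·sin48.3° = 252.4 kN/m
Resisting force R = c_j·L + N'·tanφ_j = 7·11.0 + 224.8·tan48.0° = 77.0 + 249.7 = 326.7 kN/m
FS = R / T = 326.7 / 252.4 = 1.295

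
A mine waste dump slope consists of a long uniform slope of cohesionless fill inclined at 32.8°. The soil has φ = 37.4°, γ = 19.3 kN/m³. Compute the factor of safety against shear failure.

For a dry cohesionless infinite slope the factor of safety is FS = tanφ / tanβ.
FS = tan37.4° / tan32.8° = 0.7646 / 0.6445 = 1.186

FS = 1.19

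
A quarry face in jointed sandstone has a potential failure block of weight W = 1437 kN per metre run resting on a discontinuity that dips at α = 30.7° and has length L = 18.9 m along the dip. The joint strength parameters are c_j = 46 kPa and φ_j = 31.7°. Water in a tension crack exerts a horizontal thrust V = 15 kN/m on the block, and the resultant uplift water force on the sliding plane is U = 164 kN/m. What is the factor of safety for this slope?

Resolving the block weight along and normal to the plane and applying the Mohr–Coulomb strength on the joint:
N' = W cosα − U − V sinα = 1437·cos30.7° − 164 − 15·sin30.7° = 1063.9 kN/m
Driving force T = W sinα + V cosα = 1437·sin30.7° + 15·cos30.7° = 746.5 kN/m
Resisting force R = c_j·L + N'·tanφ_j = 46·18.9 + 1063.9·tan31.7° = 869.4 + 657.1 = 1526.5 kN/m
FS = R / T = 1526.5 / 746.5 = 2.045

FS = 2.04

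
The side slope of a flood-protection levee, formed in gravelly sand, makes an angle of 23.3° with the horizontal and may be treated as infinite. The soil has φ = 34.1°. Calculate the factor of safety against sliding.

For a dry cohesionless infinite slope the factor of safety is FS = tanφ / tanβ.
FS = tan34.1° / tan23.3° = 0.6771 / 0.4307 = 1.572

FS = 1.57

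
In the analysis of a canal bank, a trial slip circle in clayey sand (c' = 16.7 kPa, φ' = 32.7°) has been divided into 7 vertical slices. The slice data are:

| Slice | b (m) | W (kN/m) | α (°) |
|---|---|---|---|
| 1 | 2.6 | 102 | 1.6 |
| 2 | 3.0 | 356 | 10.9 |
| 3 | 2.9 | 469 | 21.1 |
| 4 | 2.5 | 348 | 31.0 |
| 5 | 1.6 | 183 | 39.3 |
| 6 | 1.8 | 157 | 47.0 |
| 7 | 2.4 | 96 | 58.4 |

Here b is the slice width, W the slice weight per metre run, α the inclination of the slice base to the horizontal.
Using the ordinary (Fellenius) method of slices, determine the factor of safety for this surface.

Ordinary method of slices: FS = Σ[c'·Δl_i + (W_i cosα_i)·tanφ'] / Σ W_i sinα_i, with Δl_i = b_i / cosα_i.
Slice 1: Δl = 2.6/cos1.6° = 2.601 m; N'_1 = 102·cos1.6° = 102.0; c'Δl = 43.44; W sinα = 2.8
Slice 2: Δl = 3.0/cos10.9° = 3.055 m; N'_2 = 356·cos10.9° = 349.6; c'Δl = 51.02; W sinα = 67.3
Slice 3: Δl = 2.9/cos21.1° = 3.108 m; N'_3 = 469·cos21.1° = 437.6; c'Δl = 51.91; W sinα = 168.8
Slice 4: Δl = 2.5/cos31.0° = 2.917 m; N'_4 = 348·cos31.0° = 298.3; c'Δl = 48.71; W sinα = 179.2
Slice 5: Δl = 1.6/cos39.3° = 2.068 m; N'_5 = 183·cos39.3° = 141.6; c'Δl = 34.53; W sinα = 115.9
Slice 6: Δl = 1.8/cos47.0° = 2.639 m; N'_6 = 157·cos47.0° = 107.1; c'Δl = 44.08; W sinα = 114.8
Slice 7: Δl = 2.4/cos58.4° = 4.580 m; N'_7 = 96·cos58.4° = 50.3; c'Δl = 76.49; W sinα = 81.8
Σc'Δl = 350.2 kN/m; ΣN' = 1486.4 kN/m; ΣW sinα = 730.7 kN/m
Resisting = 350.2 + 1486.4·tan32.7° = 350.2 + 954.2 = 1304.4 kN/m
FS = 1304.4 / 730.7 = 1.785

FS = 1.79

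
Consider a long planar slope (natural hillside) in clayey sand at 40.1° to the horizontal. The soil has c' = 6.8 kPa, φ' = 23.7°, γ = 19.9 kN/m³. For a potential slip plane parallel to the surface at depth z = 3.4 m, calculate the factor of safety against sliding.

FS = 0.73

For an infinite slope with a slip plane parallel to the surface (no pore pressure): FS = [c' + γz cos²β tanφ'] / [γz sinβ cosβ].
γz = 19.9·3.4 = 67.66 kN/m²
Numerator = 6.8 + 67.66·cos²40.1°·tan23.7° = 6.8 + 67.66·0.5851·0.4390 = 24.178 kPa
Denominator = 67.66·sin40.1°·cos40.1° = 67.66·0.6441·0.7649 = 33.336 kPa
FS = 24.178 / 33.336 = 0.725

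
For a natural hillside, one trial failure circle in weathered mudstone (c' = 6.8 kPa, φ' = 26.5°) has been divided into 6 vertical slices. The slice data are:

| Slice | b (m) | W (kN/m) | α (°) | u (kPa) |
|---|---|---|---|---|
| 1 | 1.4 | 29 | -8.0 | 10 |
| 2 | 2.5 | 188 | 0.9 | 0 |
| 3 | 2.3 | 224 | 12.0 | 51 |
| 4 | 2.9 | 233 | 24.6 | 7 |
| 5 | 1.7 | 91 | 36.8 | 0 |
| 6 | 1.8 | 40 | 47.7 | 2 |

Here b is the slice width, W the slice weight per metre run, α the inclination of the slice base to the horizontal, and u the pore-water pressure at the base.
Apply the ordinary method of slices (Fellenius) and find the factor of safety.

Ordinary method of slices: FS = Σ[c'·Δl_i + (W_i cosα_i − u_i·Δl_i)·tanφ'] / Σ W_i sinα_i, with Δl_i = b_i / cosα_i.
Slice 1: Δl = 1.4/cos(-8.0°) = 1.414 m; N'_1 = 29·cos(-8.0°) − 10·1.414 = 14.6; c'Δl = 9.61; W sinα = -4.0
Slice 2: Δl = 2.5/cos0.9° = 2.500 m; N'_2 = 188·cos0.9° − 0·2.500 = 188.0; c'Δl = 17.00; W sinα = 3.0
Slice 3: Δl = 2.3/cos12.0° = 2.351 m; N'_3 = 224·cos12.0° − 51·2.351 = 99.2; c'Δl = 15.99; W sinα = 46.6
Slice 4: Δl = 2.9/cos24.6° = 3.189 m; N'_4 = 233·cos24.6° − 7·3.189 = 189.5; c'Δl = 21.69; W sinα = 97.0
Slice 5: Δl = 1.7/cos36.8° = 2.123 m; N'_5 = 91·cos36.8° − 0·2.123 = 72.9; c'Δl = 14.44; W sinα = 54.5
Slice 6: Δl = 1.8/cos47.7° = 2.675 m; N'_6 = 40·cos47.7° − 2·2.675 = 21.6; c'Δl = 18.19; W sinα = 29.6
Σc'Δl = 96.9 kN/m; ΣN' = 585.7 kN/m; ΣW sinα = 226.6 kN/m
Resisting = 96.9 + 585.7·tan26.5° = 96.9 + 292.0 = 388.9 kN/m
FS = 388.9 / 226.6 = 1.717

FS = 1.72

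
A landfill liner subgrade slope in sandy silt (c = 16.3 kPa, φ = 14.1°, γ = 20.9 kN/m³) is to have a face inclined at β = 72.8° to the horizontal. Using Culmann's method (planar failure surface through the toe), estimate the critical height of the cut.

Culmann's analysis gives the critical failure plane at α_cr = (β + φ)/2 = (72.8 + 14.1)/2 = 43.4°, and the critical height
H_c = (4c/γ) · sinβ cosφ / [1 − cos(β − φ)]
    = (4·16.3/20.9) · sin72.8°·cos14.1° / [1 − cos(58.7°)]
    = 3.120 · 0.9553·0.9699 / [1 − 0.5195]
    = 3.120 · 0.9265 / 0.4805
    = 6.02 m

H_c = 6.02 m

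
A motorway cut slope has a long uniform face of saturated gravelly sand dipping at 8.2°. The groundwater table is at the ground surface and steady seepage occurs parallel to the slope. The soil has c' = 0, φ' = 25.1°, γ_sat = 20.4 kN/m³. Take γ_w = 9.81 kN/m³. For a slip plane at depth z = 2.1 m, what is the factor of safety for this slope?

With seepage parallel to the slope and the water table at the surface, the effective normal stress on the slip plane uses the buoyant unit weight γ' = γ_sat − γ_w while the driving shear stress uses γ_sat:
FS = [c' + γ' z cos²β tanφ'] / [γ_sat z sinβ cosβ]
(For c' = 0 this reduces to FS = (γ'/γ_sat)·tanφ'/tanβ.)
γ' = 20.4 − 9.81 = 10.59 kN/m³
Numerator = 0.0 + 10.59·2.1·cos²8.2°·tan25.1° = 0.0 + 10.59·2.1·0.9797·0.4684 = 10.206 kPa
Denominator = 20.4·2.1·sin8.2°·cos8.2° = 20.4·2.1·0.1426·0.9898 = 6.048 kPa
FS = 10.206 / 6.048 = 1.688

FS = 1.69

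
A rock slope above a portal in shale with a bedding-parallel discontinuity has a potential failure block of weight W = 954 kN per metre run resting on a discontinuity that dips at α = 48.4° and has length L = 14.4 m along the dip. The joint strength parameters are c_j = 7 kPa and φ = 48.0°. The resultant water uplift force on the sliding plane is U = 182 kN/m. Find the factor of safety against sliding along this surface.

Resolving the block weight along and normal to the plane and applying the Mohr–Coulomb strength on the joint:
N' = W cosα − U = 954·cos48.4° − 182 = 451.4 kN/m
Driving force T = W sinα = 954·sin48.4° = 713.4 kN/m
Resisting force R = c_j·L + N'·tanφ = 7·14.4 + 451.4·tan48.0° = 100.8 + 501.3 = 602.1 kN/m
FS = R / T = 602.1 / 713.4 = 0.844

FS = 0.84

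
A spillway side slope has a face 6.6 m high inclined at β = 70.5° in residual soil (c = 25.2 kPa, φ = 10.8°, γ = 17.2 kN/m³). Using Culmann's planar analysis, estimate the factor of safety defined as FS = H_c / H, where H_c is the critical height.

FS = 1.66

H_c = (4c/γ) · sinβ cosφ / [1 − cos(β − φ)]
    = (4·25.2/17.2) · sin70.5°·cos10.8° / [1 − cos59.7°]
    = 5.860 · 0.9259 / 0.4955 = 10.95 m
FS = H_c / H = 10.95 / 6.6 = 1.659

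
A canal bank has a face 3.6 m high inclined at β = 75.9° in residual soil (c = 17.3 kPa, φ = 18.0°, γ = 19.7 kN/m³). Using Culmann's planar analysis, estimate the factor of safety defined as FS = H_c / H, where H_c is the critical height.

FS = 1.92

H_c = (4c/γ) · sinβ cosφ / [1 − cos(β − φ)]
    = (4·17.3/19.7) · sin75.9°·cos18.0° / [1 − cos57.9°]
    = 3.513 · 0.9224 / 0.4686 = 6.91 m
FS = H_c / H = 6.91 / 3.6 = 1.921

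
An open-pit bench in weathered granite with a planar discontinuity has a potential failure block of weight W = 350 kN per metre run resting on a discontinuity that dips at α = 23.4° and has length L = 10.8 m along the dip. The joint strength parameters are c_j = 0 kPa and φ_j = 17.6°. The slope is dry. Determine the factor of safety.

Resolving the block weight along and normal to the plane and applying the Mohr–Coulomb strength on the joint:
N' = W cosα = 350·cos23.4° = 321.2 kN/m
Driving force T = W sinα = 350·sin23.4° = 139.0 kN/m
Resisting force R = c_j·L + N'·tanφ_j = 0·10.8 + 321.2·tan17.6° = 0.0 + 101.9 = 101.9 kN/m
FS = R / T = 101.9 / 139.0 = 0.733

FS = 0.73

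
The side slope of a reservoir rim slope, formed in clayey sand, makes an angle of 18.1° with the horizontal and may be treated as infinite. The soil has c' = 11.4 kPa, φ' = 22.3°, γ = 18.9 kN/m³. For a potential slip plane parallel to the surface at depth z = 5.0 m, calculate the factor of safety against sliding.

For an infinite slope with a slip plane parallel to the surface (no pore pressure): FS = [c' + γz cos²β tanφ'] / [γz sinβ cosβ].
γz = 18.9·5.0 = 94.50 kN/m²
Numerator = 11.4 + 94.50·cos²18.1°·tan22.3° = 11.4 + 94.50·0.9035·0.4101 = 46.416 kPa
Denominator = 94.50·sin18.1°·cos18.1° = 94.50·0.3107·0.9505 = 27.906 kPa
FS = 46.416 / 27.906 = 1.663

FS = 1.66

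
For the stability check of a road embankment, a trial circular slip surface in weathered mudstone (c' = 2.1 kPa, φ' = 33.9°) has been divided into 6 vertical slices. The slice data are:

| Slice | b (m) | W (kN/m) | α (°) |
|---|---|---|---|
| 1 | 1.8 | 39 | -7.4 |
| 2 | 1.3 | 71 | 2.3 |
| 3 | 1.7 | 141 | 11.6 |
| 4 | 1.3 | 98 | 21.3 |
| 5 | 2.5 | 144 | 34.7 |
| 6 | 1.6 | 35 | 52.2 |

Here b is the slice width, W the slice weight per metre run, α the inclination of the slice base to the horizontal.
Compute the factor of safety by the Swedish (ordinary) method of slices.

Ordinary method of slices: FS = Σ[c'·Δl_i + (W_i cosα_i)·tanφ'] / Σ W_i sinα_i, with Δl_i = b_i / cosα_i.
Slice 1: Δl = 1.8/cos(-7.4°) = 1.815 m; N'_1 = 39·cos(-7.4°) = 38.7; c'Δl = 3.81; W sinα = -5.0
Slice 2: Δl = 1.3/cos2.3° = 1.301 m; N'_2 = 71·cos2.3° = 70.9; c'Δl = 2.73; W sinα = 2.8
Slice 3: Δl = 1.7/cos11.6° = 1.735 m; N'_3 = 141·cos11.6° = 138.1; c'Δl = 3.64; W sinα = 28.4
Slice 4: Δl = 1.3/cos21.3° = 1.395 m; N'_4 = 98·cos21.3° = 91.3; c'Δl = 2.93; W sinα = 35.6
Slice 5: Δl = 2.5/cos34.7° = 3.041 m; N'_5 = 144·cos34.7° = 118.4; c'Δl = 6.39; W sinα = 82.0
Slice 6: Δl = 1.6/cos52.2° = 2.611 m; N'_6 = 35·cos52.2° = 21.5; c'Δl = 5.48; W sinα = 27.7
Σc'Δl = 25.0 kN/m; ΣN' = 478.9 kN/m; ΣW sinα = 171.4 kN/m
Resisting = 25.0 + 478.9·tan33.9° = 25.0 + 321.8 = 346.8 kN/m
FS = 346.8 / 171.4 = 2.023

FS = 2.02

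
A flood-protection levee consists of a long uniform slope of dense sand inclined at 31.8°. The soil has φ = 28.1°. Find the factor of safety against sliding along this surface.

For a dry cohesionless infinite slope the factor of safety is FS = tanφ / tanβ.
FS = tan28.1° / tan31.8° = 0.5340 / 0.6200 = 0.861

FS = 0.86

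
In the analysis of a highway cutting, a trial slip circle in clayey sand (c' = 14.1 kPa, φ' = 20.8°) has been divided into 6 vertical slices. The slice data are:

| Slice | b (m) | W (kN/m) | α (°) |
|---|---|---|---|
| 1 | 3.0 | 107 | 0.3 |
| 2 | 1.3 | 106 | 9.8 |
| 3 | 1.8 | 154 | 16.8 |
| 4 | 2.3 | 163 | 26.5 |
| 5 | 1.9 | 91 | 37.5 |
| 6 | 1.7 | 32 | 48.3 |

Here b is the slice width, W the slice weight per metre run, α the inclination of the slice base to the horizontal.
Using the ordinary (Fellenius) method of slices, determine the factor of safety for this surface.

Ordinary method of slices: FS = Σ[c'·Δl_i + (W_i cosα_i)·tanφ'] / Σ W_i sinα_i, with Δl_i = b_i / cosα_i.
Slice 1: Δl = 3.0/cos0.3° = 3.000 m; N'_1 = 107·cos0.3° = 107.0; c'Δl = 42.30; W sinα = 0.6
Slice 2: Δl = 1.3/cos9.8° = 1.319 m; N'_2 = 106·cos9.8° = 104.5; c'Δl = 18.60; W sinα = 18.0
Slice 3: Δl = 1.8/cos16.8° = 1.880 m; N'_3 = 154·cos16.8° = 147.4; c'Δl = 26.51; W sinα = 44.5
Slice 4: Δl = 2.3/cos26.5° = 2.570 m; N'_4 = 163·cos26.5° = 145.9; c'Δl = 36.24; W sinα = 72.7
Slice 5: Δl = 1.9/cos37.5° = 2.395 m; N'_5 = 91·cos37.5° = 72.2; c'Δl = 33.77; W sinα = 55.4
Slice 6: Δl = 1.7/cos48.3° = 2.556 m; N'_6 = 32·cos48.3° = 21.3; c'Δl = 36.03; W sinα = 23.9
Σc'Δl = 193.5 kN/m; ΣN' = 598.2 kN/m; ΣW sinα = 215.1 kN/m
Resisting = 193.5 + 598.2·tan20.8° = 193.5 + 227.2 = 420.7 kN/m
FS = 420.7 / 215.1 = 1.956

FS = 1.96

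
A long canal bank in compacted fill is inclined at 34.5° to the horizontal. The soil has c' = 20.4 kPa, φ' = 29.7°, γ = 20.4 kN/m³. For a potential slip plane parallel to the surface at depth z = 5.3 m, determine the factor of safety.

For an infinite slope with a slip plane parallel to the surface (no pore pressure): FS = [c' + γz cos²β tanφ'] / [γz sinβ cosβ].
γz = 20.4·5.3 = 108.12 kN/m²
Numerator = 20.4 + 108.12·cos²34.5°·tan29.7° = 20.4 + 108.12·0.6792·0.5704 = 62.286 kPa
Denominator = 108.12·sin34.5°·cos34.5° = 108.12·0.5664·0.8241 = 50.469 kPa
FS = 62.286 / 50.469 = 1.234

FS = 1.23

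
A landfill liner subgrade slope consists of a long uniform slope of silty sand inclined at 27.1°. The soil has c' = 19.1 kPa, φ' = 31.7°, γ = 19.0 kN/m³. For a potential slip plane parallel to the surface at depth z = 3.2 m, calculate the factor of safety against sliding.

FS = 1.98

For an infinite slope with a slip plane parallel to the surface (no pore pressure): FS = [c' + γz cos²β tanφ'] / [γz sinβ cosβ].
γz = 19.0·3.2 = 60.80 kN/m²
Numerator = 19.1 + 60.80·cos²27.1°·tan31.7° = 19.1 + 60.80·0.7925·0.6176 = 48.858 kPa
Denominator = 60.80·sin27.1°·cos27.1° = 60.80·0.4555·0.8902 = 24.656 kPa
FS = 48.858 / 24.656 = 1.982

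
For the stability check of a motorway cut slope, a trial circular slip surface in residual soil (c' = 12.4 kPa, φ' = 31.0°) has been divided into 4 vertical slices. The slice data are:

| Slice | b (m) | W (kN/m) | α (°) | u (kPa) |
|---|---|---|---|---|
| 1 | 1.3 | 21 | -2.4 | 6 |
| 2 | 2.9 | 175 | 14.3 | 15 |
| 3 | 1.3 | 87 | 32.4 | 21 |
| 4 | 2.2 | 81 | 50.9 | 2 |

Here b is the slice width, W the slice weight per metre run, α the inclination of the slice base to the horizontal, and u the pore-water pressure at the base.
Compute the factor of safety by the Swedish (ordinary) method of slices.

FS = 1.64

Ordinary method of slices: FS = Σ[c'·Δl_i + (W_i cosα_i − u_i·Δl_i)·tanφ'] / Σ W_i sinα_i, with Δl_i = b_i / cosα_i.
Slice 1: Δl = 1.3/cos(-2.4°) = 1.301 m; N'_1 = 21·cos(-2.4°) − 6·1.301 = 13.2; c'Δl = 16.13; W sinα = -0.9
Slice 2: Δl = 2.9/cos14.3° = 2.993 m; N'_2 = 175·cos14.3° − 15·2.993 = 124.7; c'Δl = 37.11; W sinα = 43.2
Slice 3: Δl = 1.3/cos32.4° = 1.540 m; N'_3 = 87·cos32.4° − 21·1.540 = 41.1; c'Δl = 19.09; W sinα = 46.6
Slice 4: Δl = 2.2/cos50.9° = 3.488 m; N'_4 = 81·cos50.9° − 2·3.488 = 44.1; c'Δl = 43.26; W sinα = 62.9
Σc'Δl = 115.6 kN/m; ΣN' = 223.1 kN/m; ΣW sinα = 151.8 kN/m
Resisting = 115.6 + 223.1·tan31.0° = 115.6 + 134.0 = 249.6 kN/m
FS = 249.6 / 151.8 = 1.644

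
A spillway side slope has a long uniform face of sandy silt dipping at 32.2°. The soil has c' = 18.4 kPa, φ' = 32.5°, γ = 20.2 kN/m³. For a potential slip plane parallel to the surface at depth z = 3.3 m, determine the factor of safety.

FS = 1.62

For an infinite slope with a slip plane parallel to the surface (no pore pressure): FS = [c' + γz cos²β tanφ'] / [γz sinβ cosβ].
γz = 20.2·3.3 = 66.66 kN/m²
Numerator = 18.4 + 66.66·cos²32.2°·tan32.5° = 18.4 + 66.66·0.7160·0.6371 = 48.808 kPa
Denominator = 66.66·sin32.2°·cos32.2° = 66.66·0.5329·0.8462 = 30.058 kPa
FS = 48.808 / 30.058 = 1.624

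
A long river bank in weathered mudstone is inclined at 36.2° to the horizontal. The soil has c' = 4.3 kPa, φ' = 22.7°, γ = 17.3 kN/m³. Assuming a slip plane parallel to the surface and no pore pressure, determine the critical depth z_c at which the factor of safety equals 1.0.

z_c = 1.22 m

Setting FS = 1.00 in FS = [c' + γz cos²β tanφ'] / [γz sinβ cosβ] and solving for z:
z = c' / [γ cosβ (FS·sinβ − cosβ·tanφ')]
  = 4.3 / [17.3·cos36.2°·(1.00·sin36.2° − cos36.2°·tan22.7°)]
  = 4.3 / [17.3·0.8070·(1.00·0.5906 − 0.8070·0.4183)]
  = 4.3 / 3.5326 = 1.217 m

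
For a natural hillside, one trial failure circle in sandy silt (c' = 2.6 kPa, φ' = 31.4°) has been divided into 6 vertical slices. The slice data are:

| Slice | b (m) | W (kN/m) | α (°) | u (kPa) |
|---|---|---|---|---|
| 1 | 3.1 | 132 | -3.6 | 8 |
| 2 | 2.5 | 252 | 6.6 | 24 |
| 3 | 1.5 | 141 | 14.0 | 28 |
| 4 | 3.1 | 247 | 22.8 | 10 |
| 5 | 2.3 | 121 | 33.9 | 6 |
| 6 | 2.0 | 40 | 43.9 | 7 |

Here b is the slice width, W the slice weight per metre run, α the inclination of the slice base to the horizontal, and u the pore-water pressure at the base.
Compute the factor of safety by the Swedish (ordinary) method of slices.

Ordinary method of slices: FS = Σ[c'·Δl_i + (W_i cosα_i − u_i·Δl_i)·tanφ'] / Σ W_i sinα_i, with Δl_i = b_i / cosα_i.
Slice 1: Δl = 3.1/cos(-3.6°) = 3.106 m; N'_1 = 132·cos(-3.6°) − 8·3.106 = 106.9; c'Δl = 8.08; W sinα = -8.3
Slice 2: Δl = 2.5/cos6.6° = 2.517 m; N'_2 = 252·cos6.6° − 24·2.517 = 189.9; c'Δl = 6.54; W sinα = 29.0
Slice 3: Δl = 1.5/cos14.0° = 1.546 m; N'_3 = 141·cos14.0° − 28·1.546 = 93.5; c'Δl = 4.02; W sinα = 34.1
Slice 4: Δl = 3.1/cos22.8° = 3.363 m; N'_4 = 247·cos22.8° − 10·3.363 = 194.1; c'Δl = 8.74; W sinα = 95.7
Slice 5: Δl = 2.3/cos33.9° = 2.771 m; N'_5 = 121·cos33.9° − 6·2.771 = 83.8; c'Δl = 7.20; W sinα = 67.5
Slice 6: Δl = 2.0/cos43.9° = 2.776 m; N'_6 = 40·cos43.9° − 7·2.776 = 9.4; c'Δl = 7.22; W sinα = 27.7
Σc'Δl = 41.8 kN/m; ΣN' = 677.6 kN/m; ΣW sinα = 245.7 kN/m
Resisting = 41.8 + 677.6·tan31.4° = 41.8 + 413.6 = 455.4 kN/m
FS = 455.4 / 245.7 = 1.853

FS = 1.85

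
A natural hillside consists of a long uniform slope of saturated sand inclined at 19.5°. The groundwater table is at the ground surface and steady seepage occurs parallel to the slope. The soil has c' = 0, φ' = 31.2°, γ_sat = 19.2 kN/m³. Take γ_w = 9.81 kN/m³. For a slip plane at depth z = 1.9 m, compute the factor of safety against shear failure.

FS = 0.84

With seepage parallel to the slope and the water table at the surface, the effective normal stress on the slip plane uses the buoyant unit weight γ' = γ_sat − γ_w while the driving shear stress uses γ_sat:
FS = [c' + γ' z cos²β tanφ'] / [γ_sat z sinβ cosβ]
(For c' = 0 this reduces to FS = (γ'/γ_sat)·tanφ'/tanβ.)
γ' = 19.2 − 9.81 = 9.39 kN/m³
Numerator = 0.0 + 9.39·1.9·cos²19.5°·tan31.2° = 0.0 + 9.39·1.9·0.8886·0.6056 = 9.601 kPa
Denominator = 19.2·1.9·sin19.5°·cos19.5° = 19.2·1.9·0.3338·0.9426 = 11.479 kPa
FS = 9.601 / 11.479 = 0.836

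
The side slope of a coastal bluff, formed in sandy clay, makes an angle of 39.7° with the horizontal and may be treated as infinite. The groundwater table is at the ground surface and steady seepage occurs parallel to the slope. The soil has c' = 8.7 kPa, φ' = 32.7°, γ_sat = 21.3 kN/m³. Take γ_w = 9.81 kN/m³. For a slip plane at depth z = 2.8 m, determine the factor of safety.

With seepage parallel to the slope and the water table at the surface, the effective normal stress on the slip plane uses the buoyant unit weight γ' = γ_sat − γ_w while the driving shear stress uses γ_sat:
FS = [c' + γ' z cos²β tanφ'] / [γ_sat z sinβ cosβ]
γ' = 21.3 − 9.81 = 11.49 kN/m³
Numerator = 8.7 + 11.49·2.8·cos²39.7°·tan32.7° = 8.7 + 11.49·2.8·0.5920·0.6420 = 20.927 kPa
Denominator = 21.3·2.8·sin39.7°·cos39.7° = 21.3·2.8·0.6388·0.7694 = 29.311 kPa
FS = 20.927 / 29.311 = 0.714

FS = 0.71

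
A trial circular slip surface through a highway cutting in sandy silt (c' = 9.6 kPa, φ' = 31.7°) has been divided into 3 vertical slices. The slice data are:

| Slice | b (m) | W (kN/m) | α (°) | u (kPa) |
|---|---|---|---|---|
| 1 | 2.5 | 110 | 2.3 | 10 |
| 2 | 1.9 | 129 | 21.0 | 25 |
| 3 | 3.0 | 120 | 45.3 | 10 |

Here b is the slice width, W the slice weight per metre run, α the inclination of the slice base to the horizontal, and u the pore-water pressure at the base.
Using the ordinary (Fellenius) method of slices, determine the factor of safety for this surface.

FS = 1.51

Ordinary method of slices: FS = Σ[c'·Δl_i + (W_i cosα_i − u_i·Δl_i)·tanφ'] / Σ W_i sinα_i, with Δl_i = b_i / cosα_i.
Slice 1: Δl = 2.5/cos2.3° = 2.502 m; N'_1 = 110·cos2.3° − 10·2.502 = 84.9; c'Δl = 24.02; W sinα = 4.4
Slice 2: Δl = 1.9/cos21.0° = 2.035 m; N'_2 = 129·cos21.0° − 25·2.035 = 69.6; c'Δl = 19.54; W sinα = 46.2
Slice 3: Δl = 3.0/cos45.3° = 4.265 m; N'_3 = 120·cos45.3° − 10·4.265 = 41.8; c'Δl = 40.94; W sinα = 85.3
Σc'Δl = 84.5 kN/m; ΣN' = 196.2 kN/m; ΣW sinα = 135.9 kN/m
Resisting = 84.5 + 196.2·tan31.7° = 84.5 + 121.2 = 205.7 kN/m
FS = 205.7 / 135.9 = 1.513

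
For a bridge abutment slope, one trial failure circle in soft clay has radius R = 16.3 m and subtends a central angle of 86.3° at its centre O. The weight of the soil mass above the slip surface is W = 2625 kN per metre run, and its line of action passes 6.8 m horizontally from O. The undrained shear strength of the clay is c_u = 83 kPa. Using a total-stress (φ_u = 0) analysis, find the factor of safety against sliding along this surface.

FS = 1.86

Taking moments about the centre O, the resisting moment is provided by the undrained shear strength acting along the arc:
Arc length L_a = R·θ = 16.3·(86.3°·π/180) = 16.3·1.5062 = 24.55 m
M_R = c_u·L_a·R = 83·24.55·16.3 = 33215.6 kN·m/m
M_D = W·d = 2625·6.8 = 17850.0 kN·m/m
FS = M_R / M_D = 33215.6 / 17850.0 = 1.861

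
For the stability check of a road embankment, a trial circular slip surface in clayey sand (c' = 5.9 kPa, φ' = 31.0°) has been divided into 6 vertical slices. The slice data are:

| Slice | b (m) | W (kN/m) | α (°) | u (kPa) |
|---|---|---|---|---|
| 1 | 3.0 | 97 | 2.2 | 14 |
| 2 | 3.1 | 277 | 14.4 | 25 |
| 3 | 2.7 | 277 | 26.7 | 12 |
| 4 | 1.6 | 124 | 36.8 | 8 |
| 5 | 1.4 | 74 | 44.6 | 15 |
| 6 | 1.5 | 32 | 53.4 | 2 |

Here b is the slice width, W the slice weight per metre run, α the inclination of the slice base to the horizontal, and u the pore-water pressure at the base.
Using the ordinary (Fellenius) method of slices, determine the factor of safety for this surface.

FS = 1.26

Ordinary method of slices: FS = Σ[c'·Δl_i + (W_i cosα_i − u_i·Δl_i)·tanφ'] / Σ W_i sinα_i, with Δl_i = b_i / cosα_i.
Slice 1: Δl = 3.0/cos2.2° = 3.002 m; N'_1 = 97·cos2.2° − 14·3.002 = 54.9; c'Δl = 17.71; W sinα = 3.7
Slice 2: Δl = 3.1/cos14.4° = 3.201 m; N'_2 = 277·cos14.4° − 25·3.201 = 188.3; c'Δl = 18.88; W sinα = 68.9
Slice 3: Δl = 2.7/cos26.7° = 3.022 m; N'_3 = 277·cos26.7° − 12·3.022 = 211.2; c'Δl = 17.83; W sinα = 124.5
Slice 4: Δl = 1.6/cos36.8° = 1.998 m; N'_4 = 124·cos36.8° − 8·1.998 = 83.3; c'Δl = 11.79; W sinα = 74.3
Slice 5: Δl = 1.4/cos44.6° = 1.966 m; N'_5 = 74·cos44.6° − 15·1.966 = 23.2; c'Δl = 11.60; W sinα = 52.0
Slice 6: Δl = 1.5/cos53.4° = 2.516 m; N'_6 = 32·cos53.4° − 2·2.516 = 14.0; c'Δl = 14.84; W sinα = 25.7
Σc'Δl = 92.7 kN/m; ΣN' = 574.9 kN/m; ΣW sinα = 349.0 kN/m
Resisting = 92.7 + 574.9·tan31.0° = 92.7 + 345.5 = 438.1 kN/m
FS = 438.1 / 349.0 = 1.255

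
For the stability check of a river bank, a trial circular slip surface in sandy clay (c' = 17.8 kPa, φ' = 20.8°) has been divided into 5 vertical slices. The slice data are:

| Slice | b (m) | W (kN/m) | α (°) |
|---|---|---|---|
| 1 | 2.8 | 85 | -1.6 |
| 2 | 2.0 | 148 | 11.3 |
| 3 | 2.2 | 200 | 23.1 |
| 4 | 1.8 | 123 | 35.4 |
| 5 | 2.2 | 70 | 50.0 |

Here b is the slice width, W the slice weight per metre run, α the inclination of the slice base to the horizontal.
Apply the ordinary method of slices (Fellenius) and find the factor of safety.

Ordinary method of slices: FS = Σ[c'·Δl_i + (W_i cosα_i)·tanφ'] / Σ W_i sinα_i, with Δl_i = b_i / cosα_i.
Slice 1: Δl = 2.8/cos(-1.6°) = 2.801 m; N'_1 = 85·cos(-1.6°) = 85.0; c'Δl = 49.86; W sinα = -2.4
Slice 2: Δl = 2.0/cos11.3° = 2.040 m; N'_2 = 148·cos11.3° = 145.1; c'Δl = 36.30; W sinα = 29.0
Slice 3: Δl = 2.2/cos23.1° = 2.392 m; N'_3 = 200·cos23.1° = 184.0; c'Δl = 42.57; W sinα = 78.5
Slice 4: Δl = 1.8/cos35.4° = 2.208 m; N'_4 = 123·cos35.4° = 100.3; c'Δl = 39.31; W sinα = 71.3
Slice 5: Δl = 2.2/cos50.0° = 3.423 m; N'_5 = 70·cos50.0° = 45.0; c'Δl = 60.92; W sinα = 53.6
Σc'Δl = 229.0 kN/m; ΣN' = 559.3 kN/m; ΣW sinα = 230.0 kN/m
Resisting = 229.0 + 559.3·tan20.8° = 229.0 + 212.5 = 441.4 kN/m
FS = 441.4 / 230.0 = 1.920

FS = 1.92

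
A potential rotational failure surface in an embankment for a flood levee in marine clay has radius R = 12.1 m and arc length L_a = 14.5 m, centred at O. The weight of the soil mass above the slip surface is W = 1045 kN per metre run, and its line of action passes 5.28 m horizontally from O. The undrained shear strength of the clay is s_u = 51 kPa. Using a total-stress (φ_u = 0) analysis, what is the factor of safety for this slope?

Taking moments about the centre O, the resisting moment is provided by the undrained shear strength acting along the arc:
M_R = s_u·L_a·R = 51·14.50·12.1 = 8947.9 kN·m/m
M_D = W·d = 1045·5.28 = 5517.6 kN·m/m
FS = M_R / M_D = 8947.9 / 5517.6 = 1.622

FS = 1.62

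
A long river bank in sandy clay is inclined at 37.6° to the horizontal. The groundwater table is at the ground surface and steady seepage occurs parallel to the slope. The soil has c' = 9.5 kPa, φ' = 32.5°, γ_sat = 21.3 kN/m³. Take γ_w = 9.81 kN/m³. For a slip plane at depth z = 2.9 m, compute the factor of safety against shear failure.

With seepage parallel to the slope and the water table at the surface, the effective normal stress on the slip plane uses the buoyant unit weight γ' = γ_sat − γ_w while the driving shear stress uses γ_sat:
FS = [c' + γ' z cos²β tanφ'] / [γ_sat z sinβ cosβ]
γ' = 21.3 − 9.81 = 11.49 kN/m³
Numerator = 9.5 + 11.49·2.9·cos²37.6°·tan32.5° = 9.5 + 11.49·2.9·0.6277·0.6371 = 22.825 kPa
Denominator = 21.3·2.9·sin37.6°·cos37.6° = 21.3·2.9·0.6101·0.7923 = 29.860 kPa
FS = 22.825 / 29.860 = 0.764

FS = 0.76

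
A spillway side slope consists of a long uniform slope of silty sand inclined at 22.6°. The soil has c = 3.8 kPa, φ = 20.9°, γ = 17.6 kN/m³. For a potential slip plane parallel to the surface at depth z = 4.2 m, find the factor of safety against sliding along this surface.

FS = 1.06

For an infinite slope with a slip plane parallel to the surface (no pore pressure): FS = [c + γz cos²β tanφ] / [γz sinβ cosβ].
γz = 17.6·4.2 = 73.92 kN/m²
Numerator = 3.8 + 73.92·cos²22.6°·tan20.9° = 3.8 + 73.92·0.8523·0.3819 = 27.859 kPa
Denominator = 73.92·sin22.6°·cos22.6° = 73.92·0.3843·0.9232 = 26.226 kPa
FS = 27.859 / 26.226 = 1.062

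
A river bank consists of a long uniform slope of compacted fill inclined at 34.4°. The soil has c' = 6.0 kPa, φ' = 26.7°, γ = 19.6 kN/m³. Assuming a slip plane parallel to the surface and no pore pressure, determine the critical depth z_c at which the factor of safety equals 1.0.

Setting FS = 1.00 in FS = [c' + γz cos²β tanφ'] / [γz sinβ cosβ] and solving for z:
z = c' / [γ cosβ (FS·sinβ − cosβ·tanφ')]
  = 6.0 / [19.6·cos34.4°·(1.00·sin34.4° − cos34.4°·tan26.7°)]
  = 6.0 / [19.6·0.8251·(1.00·0.5650 − 0.8251·0.5029)]
  = 6.0 / 2.4255 = 2.474 m

z_c = 2.47 m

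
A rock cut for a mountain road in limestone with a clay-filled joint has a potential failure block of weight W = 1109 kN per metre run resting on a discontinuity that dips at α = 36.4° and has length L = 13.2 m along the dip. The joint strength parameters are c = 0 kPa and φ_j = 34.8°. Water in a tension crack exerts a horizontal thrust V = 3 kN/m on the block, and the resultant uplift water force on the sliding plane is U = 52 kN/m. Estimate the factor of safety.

FS = 0.88

Resolving the block weight along and normal to the plane and applying the Mohr–Coulomb strength on the joint:
N' = W cosα − U − V sinα = 1109·cos36.4° − 52 − 3·sin36.4° = 838.8 kN/m
Driving force T = W sinα + V cosα = 1109·sin36.4° + 3·cos36.4° = 660.5 kN/m
Resisting force R = c·L + N'·tanφ_j = 0·13.2 + 838.8·tan34.8° = 0.0 + 583.0 = 583.0 kN/m
FS = R / T = 583.0 / 660.5 = 0.883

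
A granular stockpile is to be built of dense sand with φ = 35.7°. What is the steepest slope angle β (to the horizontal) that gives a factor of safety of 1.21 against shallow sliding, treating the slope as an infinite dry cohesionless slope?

For an infinite dry cohesionless slope FS = tanφ/tanβ, so tanβ = tanφ / FS.
tanβ = tan35.7° / 1.21 = 0.7186 / 1.21 = 0.5939
β = arctan(0.5939) = 30.70°

β = 30.7°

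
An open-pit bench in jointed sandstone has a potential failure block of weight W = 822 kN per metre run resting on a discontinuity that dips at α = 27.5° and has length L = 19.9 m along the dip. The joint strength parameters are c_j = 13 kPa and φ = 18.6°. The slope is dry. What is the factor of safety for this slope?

FS = 1.33

Resolving the block weight along and normal to the plane and applying the Mohr–Coulomb strength on the joint:
N' = W cosα = 822·cos27.5° = 729.1 kN/m
Driving force T = W sinα = 822·sin27.5° = 379.6 kN/m
Resisting force R = c_j·L + N'·tanφ = 13·19.9 + 729.1·tan18.6° = 258.7 + 245.4 = 504.1 kN/m
FS = R / T = 504.1 / 379.6 = 1.328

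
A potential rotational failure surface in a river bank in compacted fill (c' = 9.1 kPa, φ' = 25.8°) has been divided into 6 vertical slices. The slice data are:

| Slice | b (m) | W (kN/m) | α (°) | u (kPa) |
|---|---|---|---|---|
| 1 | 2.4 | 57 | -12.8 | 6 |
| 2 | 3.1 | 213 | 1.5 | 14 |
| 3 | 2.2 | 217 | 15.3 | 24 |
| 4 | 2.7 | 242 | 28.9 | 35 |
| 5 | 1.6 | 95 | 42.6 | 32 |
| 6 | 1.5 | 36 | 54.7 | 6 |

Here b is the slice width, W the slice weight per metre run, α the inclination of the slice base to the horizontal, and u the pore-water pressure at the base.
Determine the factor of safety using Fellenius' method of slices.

Ordinary method of slices: FS = Σ[c'·Δl_i + (W_i cosα_i − u_i·Δl_i)·tanφ'] / Σ W_i sinα_i, with Δl_i = b_i / cosα_i.
Slice 1: Δl = 2.4/cos(-12.8°) = 2.461 m; N'_1 = 57·cos(-12.8°) − 6·2.461 = 40.8; c'Δl = 22.40; W sinα = -12.6
Slice 2: Δl = 3.1/cos1.5° = 3.101 m; N'_2 = 213·cos1.5° − 14·3.101 = 169.5; c'Δl = 28.22; W sinα = 5.6
Slice 3: Δl = 2.2/cos15.3° = 2.281 m; N'_3 = 217·cos15.3° − 24·2.281 = 154.6; c'Δl = 20.76; W sinα = 57.3
Slice 4: Δl = 2.7/cos28.9° = 3.084 m; N'_4 = 242·cos28.9° − 35·3.084 = 103.9; c'Δl = 28.07; W sinα = 117.0
Slice 5: Δl = 1.6/cos42.6° = 2.174 m; N'_5 = 95·cos42.6° − 32·2.174 = 0.4; c'Δl = 19.78; W sinα = 64.3
Slice 6: Δl = 1.5/cos54.7° = 2.596 m; N'_6 = 36·cos54.7° − 6·2.596 = 5.2; c'Δl = 23.62; W sinα = 29.4
Σc'Δl = 142.8 kN/m; ΣN' = 474.4 kN/m; ΣW sinα = 260.8 kN/m
Resisting = 142.8 + 474.4·tan25.8° = 142.8 + 229.3 = 372.2 kN/m
FS = 372.2 / 260.8 = 1.427

FS = 1.43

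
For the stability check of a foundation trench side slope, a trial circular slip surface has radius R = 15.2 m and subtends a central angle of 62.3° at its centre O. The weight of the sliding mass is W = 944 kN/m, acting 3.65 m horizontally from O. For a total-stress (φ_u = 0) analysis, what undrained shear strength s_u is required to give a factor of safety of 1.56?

FS = s_u·L_a·R / (W·d), so s_u = FS·W·d / (L_a·R).
Arc length L_a = R·θ = 15.2·(62.3°·π/180) = 15.2·1.0873 = 16.53 m
s_u = 1.56·944·3.65 / (16.53·15.2) = 5375.1 / 251.22 = 21.40 kPa

s_u = 21.4 kPa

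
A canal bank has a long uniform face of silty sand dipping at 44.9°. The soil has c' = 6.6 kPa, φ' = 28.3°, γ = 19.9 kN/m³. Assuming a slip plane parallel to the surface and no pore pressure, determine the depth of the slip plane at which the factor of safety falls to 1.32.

z = 0.85 m

Setting FS = 1.32 in FS = [c' + γz cos²β tanφ'] / [γz sinβ cosβ] and solving for z:
z = c' / [γ cosβ (FS·sinβ − cosβ·tanφ')]
  = 6.6 / [19.9·cos44.9°·(1.32·sin44.9° − cos44.9°·tan28.3°)]
  = 6.6 / [19.9·0.7083·(1.32·0.7059 − 0.7083·0.5384)]
  = 6.6 / 7.7577 = 0.851 m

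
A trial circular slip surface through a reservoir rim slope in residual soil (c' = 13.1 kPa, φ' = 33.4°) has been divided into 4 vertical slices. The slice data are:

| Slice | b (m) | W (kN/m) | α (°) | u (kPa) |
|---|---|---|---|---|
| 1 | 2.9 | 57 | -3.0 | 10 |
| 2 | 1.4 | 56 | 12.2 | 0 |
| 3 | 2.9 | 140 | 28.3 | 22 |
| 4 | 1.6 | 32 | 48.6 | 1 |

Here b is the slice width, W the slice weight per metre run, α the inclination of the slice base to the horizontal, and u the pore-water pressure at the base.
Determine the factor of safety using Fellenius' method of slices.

FS = 2.34

Ordinary method of slices: FS = Σ[c'·Δl_i + (W_i cosα_i − u_i·Δl_i)·tanφ'] / Σ W_i sinα_i, with Δl_i = b_i / cosα_i.
Slice 1: Δl = 2.9/cos(-3.0°) = 2.904 m; N'_1 = 57·cos(-3.0°) − 10·2.904 = 27.9; c'Δl = 38.04; W sinα = -3.0
Slice 2: Δl = 1.4/cos12.2° = 1.432 m; N'_2 = 56·cos12.2° − 0·1.432 = 54.7; c'Δl = 18.76; W sinα = 11.8
Slice 3: Δl = 2.9/cos28.3° = 3.294 m; N'_3 = 140·cos28.3° − 22·3.294 = 50.8; c'Δl = 43.15; W sinα = 66.4
Slice 4: Δl = 1.6/cos48.6° = 2.419 m; N'_4 = 32·cos48.6° − 1·2.419 = 18.7; c'Δl = 31.69; W sinα = 24.0
Σc'Δl = 131.6 kN/m; ΣN' = 152.2 kN/m; ΣW sinα = 99.2 kN/m
Resisting = 131.6 + 152.2·tan33.4° = 131.6 + 100.3 = 232.0 kN/m
FS = 232.0 / 99.2 = 2.338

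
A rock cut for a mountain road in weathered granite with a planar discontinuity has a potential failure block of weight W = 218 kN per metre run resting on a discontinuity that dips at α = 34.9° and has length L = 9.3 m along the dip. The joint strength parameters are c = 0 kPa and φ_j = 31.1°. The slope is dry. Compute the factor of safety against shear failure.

FS = 0.86

Resolving the block weight along and normal to the plane and applying the Mohr–Coulomb strength on the joint:
N' = W cosα = 218·cos34.9° = 178.8 kN/m
Driving force T = W sinα = 218·sin34.9° = 124.7 kN/m
Resisting force R = c·L + N'·tanφ_j = 0·9.3 + 178.8·tan31.1° = 0.0 + 107.9 = 107.9 kN/m
FS = R / T = 107.9 / 124.7 = 0.865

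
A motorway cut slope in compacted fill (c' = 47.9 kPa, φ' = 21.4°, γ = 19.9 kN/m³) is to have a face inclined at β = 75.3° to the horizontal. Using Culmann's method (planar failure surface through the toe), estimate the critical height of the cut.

H_c = 21.11 m

Culmann's analysis gives the critical failure plane at α_cr = (β + φ')/2 = (75.3 + 21.4)/2 = 48.3°, and the critical height
H_c = (4c'/γ) · sinβ cosφ' / [1 − cos(β − φ')]
    = (4·47.9/19.9) · sin75.3°·cos21.4° / [1 − cos(53.9°)]
    = 9.628 · 0.9673·0.9311 / [1 − 0.5892]
    = 9.628 · 0.9006 / 0.4108
    = 21.11 m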